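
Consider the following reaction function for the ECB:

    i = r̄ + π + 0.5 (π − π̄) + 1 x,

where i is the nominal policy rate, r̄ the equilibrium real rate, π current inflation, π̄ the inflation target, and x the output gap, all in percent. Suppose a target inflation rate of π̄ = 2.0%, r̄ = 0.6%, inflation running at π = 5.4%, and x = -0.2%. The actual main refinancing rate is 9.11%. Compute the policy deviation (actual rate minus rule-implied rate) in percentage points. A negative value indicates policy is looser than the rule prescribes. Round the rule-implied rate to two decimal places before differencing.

i = 0.6 + 5.4 + 0.5 × (5.4 − 2.0) + 1 × (-0.2)
   = 0.6 + 5.4 + 1.7 − 0.2 = 7.50
Deviation = 9.11 − 7.50 = 1.61 pp.

1.61 pp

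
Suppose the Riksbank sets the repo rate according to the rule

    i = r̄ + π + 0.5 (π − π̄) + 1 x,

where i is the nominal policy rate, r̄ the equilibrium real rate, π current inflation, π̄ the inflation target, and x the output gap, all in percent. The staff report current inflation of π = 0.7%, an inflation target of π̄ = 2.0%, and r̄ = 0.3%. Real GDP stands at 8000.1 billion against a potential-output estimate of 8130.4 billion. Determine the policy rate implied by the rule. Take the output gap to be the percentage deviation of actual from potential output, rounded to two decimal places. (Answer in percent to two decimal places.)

Output gap = 100 × (8000.1 − 8130.4) / 8130.4 = -1.60%.
i = 0.30 + 0.70 + 0.5 × (0.70 − 2.00) + 1 × (-1.60)
   = 0.30 + 0.7 − 0.65 − 1.6 = -1.25

-1.25%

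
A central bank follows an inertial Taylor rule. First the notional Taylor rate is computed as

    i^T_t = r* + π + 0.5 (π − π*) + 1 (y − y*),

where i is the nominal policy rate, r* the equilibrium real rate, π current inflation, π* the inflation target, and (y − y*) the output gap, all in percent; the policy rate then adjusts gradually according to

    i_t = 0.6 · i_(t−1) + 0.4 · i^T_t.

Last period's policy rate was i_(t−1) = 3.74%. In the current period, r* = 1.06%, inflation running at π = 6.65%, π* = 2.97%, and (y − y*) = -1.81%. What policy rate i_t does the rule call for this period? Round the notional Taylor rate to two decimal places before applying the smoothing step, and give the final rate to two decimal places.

i^T_t = 1.06 + 6.65 + 0.5 × (6.65 − 2.97) + 1 × (-1.81)
   = 1.06 + 6.65 + 1.84 − 1.81 = 7.74
i_t = 0.6 × 3.74 + 0.4 × 7.74 = 2.244 + 3.096 = 5.34

5.34%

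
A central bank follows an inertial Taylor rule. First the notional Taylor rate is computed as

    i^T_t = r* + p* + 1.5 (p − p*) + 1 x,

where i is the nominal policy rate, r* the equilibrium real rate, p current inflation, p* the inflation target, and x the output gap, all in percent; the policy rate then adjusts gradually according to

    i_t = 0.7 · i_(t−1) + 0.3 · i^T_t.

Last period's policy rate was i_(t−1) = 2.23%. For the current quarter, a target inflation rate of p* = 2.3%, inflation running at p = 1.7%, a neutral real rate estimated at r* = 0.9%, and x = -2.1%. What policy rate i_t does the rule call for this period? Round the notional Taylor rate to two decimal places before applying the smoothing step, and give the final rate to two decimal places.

i^T_t = 0.9 + 2.3 + 1.5 × (1.7 − 2.3) + 1 × (-2.1)
   = 0.9 + 2.3 − 0.9 − 2.1 = 0.20
i_t = 0.7 × 2.23 + 0.3 × 0.20 = 1.561 + 0.06 = 1.62

1.62%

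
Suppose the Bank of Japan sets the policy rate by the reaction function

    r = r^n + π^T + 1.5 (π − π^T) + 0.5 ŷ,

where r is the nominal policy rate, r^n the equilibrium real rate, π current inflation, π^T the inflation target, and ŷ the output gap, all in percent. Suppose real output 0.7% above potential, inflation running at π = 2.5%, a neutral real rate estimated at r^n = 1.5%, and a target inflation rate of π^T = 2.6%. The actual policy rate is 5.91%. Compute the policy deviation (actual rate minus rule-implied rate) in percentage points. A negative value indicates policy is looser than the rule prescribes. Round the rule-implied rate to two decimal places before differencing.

Output 0.7% above potential → ŷ = 0.7.
r = 1.5 + 2.6 + 1.5 × (2.5 − 2.6) + 0.5 × 0.7
   = 1.5 + 2.6 − 0.15 + 0.35 = 4.30
Deviation = 5.91 − 4.30 = 1.61 pp.

1.61 pp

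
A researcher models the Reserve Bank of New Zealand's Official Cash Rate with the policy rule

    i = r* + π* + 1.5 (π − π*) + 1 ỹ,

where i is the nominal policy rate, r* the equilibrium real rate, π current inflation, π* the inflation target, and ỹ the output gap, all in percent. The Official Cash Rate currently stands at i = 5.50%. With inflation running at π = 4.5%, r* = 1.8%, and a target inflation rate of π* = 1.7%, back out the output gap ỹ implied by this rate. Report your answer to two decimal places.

-2.20%

1 ỹ = 5.50 − 1.8 − 1.7 − 1.5 × (4.5 − 1.7) = -2.2
ỹ = -2.2 / 1 = -2.20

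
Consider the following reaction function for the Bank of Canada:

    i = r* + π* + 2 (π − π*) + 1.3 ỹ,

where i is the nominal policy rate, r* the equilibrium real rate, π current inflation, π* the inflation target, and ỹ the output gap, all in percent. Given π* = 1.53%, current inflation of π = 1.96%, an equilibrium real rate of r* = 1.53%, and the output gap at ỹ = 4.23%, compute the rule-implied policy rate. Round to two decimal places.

9.42%

i = 1.53 + 1.53 + 2 × (1.96 − 1.53) + 1.3 × 4.23
   = 1.53 + 1.53 + 0.86 + 5.499 = 9.42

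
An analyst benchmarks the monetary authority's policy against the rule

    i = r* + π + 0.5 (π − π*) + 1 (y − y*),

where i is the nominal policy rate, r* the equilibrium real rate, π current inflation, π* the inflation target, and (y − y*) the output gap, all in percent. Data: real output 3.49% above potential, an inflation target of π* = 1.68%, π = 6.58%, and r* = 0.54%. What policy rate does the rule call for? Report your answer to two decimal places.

13.06%

Output 3.49% above potential → (y − y*) = 3.49.
i = 0.54 + 6.58 + 0.5 × (6.58 − 1.68) + 1 × 3.49
   = 0.54 + 6.58 + 2.45 + 3.49 = 13.06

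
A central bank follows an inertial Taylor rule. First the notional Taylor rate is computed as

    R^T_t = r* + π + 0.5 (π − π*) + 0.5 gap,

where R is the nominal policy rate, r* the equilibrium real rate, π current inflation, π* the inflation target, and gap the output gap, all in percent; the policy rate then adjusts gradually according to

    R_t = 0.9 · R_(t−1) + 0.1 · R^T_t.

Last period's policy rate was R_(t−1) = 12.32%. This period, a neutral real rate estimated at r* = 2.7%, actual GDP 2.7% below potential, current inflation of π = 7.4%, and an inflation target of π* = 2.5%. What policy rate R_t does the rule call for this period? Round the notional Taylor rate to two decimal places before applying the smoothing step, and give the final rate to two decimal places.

12.21%

Output 2.7% below potential → gap = -2.7.
R^T_t = 2.7 + 7.4 + 0.5 × (7.4 − 2.5) + 0.5 × (-2.7)
   = 2.7 + 7.4 + 2.45 − 1.35 = 11.20
R_t = 0.9 × 12.32 + 0.1 × 11.20 = 11.088 + 1.12 = 12.21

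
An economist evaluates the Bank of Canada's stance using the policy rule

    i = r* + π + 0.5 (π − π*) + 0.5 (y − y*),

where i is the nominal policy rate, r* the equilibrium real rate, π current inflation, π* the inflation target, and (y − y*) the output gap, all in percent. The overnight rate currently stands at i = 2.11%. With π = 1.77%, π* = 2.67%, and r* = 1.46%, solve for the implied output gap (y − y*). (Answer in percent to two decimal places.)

-1.34%

0.5 (y − y*) = 2.11 − 1.46 − 1.77 − 0.5 × (1.77 − 2.67) = -0.67
(y − y*) = -0.67 / 0.5 = -1.34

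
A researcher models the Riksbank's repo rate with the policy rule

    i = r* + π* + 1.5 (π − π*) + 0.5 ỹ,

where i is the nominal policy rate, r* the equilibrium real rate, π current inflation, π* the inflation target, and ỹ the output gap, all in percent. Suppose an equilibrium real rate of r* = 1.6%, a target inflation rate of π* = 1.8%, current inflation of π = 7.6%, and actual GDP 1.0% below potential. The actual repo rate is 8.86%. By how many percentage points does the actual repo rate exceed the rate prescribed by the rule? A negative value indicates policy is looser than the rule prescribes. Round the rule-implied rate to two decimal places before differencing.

-2.74 pp

Output 1.0% below potential → ỹ = -1.0.
i = 1.6 + 1.8 + 1.5 × (7.6 − 1.8) + 0.5 × (-1.0)
   = 1.6 + 1.8 + 8.7 − 0.5 = 11.60
Deviation = 8.86 − 11.60 = -2.74 pp.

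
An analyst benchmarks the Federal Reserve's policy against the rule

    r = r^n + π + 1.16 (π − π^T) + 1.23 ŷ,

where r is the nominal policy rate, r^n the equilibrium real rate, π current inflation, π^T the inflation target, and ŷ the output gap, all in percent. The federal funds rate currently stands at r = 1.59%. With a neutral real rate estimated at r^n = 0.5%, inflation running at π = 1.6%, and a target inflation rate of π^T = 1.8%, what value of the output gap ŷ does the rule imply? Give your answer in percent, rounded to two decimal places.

-0.23%

1.23 ŷ = 1.59 − 0.5 − 1.6 − 1.16 × (1.6 − 1.8) = -0.278
ŷ = -0.278 / 1.23 = -0.23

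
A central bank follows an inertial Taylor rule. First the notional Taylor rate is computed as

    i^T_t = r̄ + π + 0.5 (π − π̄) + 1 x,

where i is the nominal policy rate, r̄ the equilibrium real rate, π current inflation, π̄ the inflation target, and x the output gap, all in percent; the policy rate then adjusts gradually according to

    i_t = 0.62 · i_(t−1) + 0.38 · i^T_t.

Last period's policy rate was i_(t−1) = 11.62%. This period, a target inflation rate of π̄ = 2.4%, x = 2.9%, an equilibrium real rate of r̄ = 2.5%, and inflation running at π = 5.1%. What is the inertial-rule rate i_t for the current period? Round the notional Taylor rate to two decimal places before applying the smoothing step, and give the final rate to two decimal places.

i^T_t = 2.5 + 5.1 + 0.5 × (5.1 − 2.4) + 1 × 2.9
   = 2.5 + 5.1 + 1.35 + 2.9 = 11.85
i_t = 0.62 × 11.62 + 0.38 × 11.85 = 7.2044 + 4.503 = 11.71

11.71%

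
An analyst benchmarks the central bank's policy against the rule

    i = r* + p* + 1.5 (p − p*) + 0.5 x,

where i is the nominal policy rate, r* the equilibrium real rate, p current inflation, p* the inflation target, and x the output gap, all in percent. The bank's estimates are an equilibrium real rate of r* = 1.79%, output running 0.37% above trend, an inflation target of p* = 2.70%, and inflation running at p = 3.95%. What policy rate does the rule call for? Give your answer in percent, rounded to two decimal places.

Output 0.37% above potential → x = 0.37.
i = 1.79 + 2.70 + 1.5 × (3.95 − 2.70) + 0.5 × 0.37
   = 1.79 + 2.7 + 1.875 + 0.185 = 6.55

6.55%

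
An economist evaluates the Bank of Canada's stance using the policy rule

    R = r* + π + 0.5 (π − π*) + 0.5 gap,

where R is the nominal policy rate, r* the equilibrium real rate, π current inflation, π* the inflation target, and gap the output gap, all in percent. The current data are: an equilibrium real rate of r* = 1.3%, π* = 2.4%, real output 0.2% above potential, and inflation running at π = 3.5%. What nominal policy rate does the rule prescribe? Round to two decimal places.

Output 0.2% above potential → gap = 0.2.
R = 1.3 + 3.5 + 0.5 × (3.5 − 2.4) + 0.5 × 0.2
   = 1.3 + 3.5 + 0.55 + 0.1 = 5.45

5.45%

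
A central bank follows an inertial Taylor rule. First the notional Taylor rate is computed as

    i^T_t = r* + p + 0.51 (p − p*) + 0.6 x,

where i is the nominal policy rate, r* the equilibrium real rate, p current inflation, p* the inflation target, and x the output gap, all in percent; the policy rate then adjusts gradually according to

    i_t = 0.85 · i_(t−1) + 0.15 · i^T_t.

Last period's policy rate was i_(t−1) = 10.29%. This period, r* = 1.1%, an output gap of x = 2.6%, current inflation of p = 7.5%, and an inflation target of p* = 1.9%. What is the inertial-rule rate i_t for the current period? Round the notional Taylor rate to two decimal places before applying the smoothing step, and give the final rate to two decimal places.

i^T_t = 1.1 + 7.5 + 0.51 × (7.5 − 1.9) + 0.6 × 2.6
   = 1.1 + 7.5 + 2.856 + 1.56 = 13.02
i_t = 0.85 × 10.29 + 0.15 × 13.02 = 8.7465 + 1.953 = 10.70

10.70%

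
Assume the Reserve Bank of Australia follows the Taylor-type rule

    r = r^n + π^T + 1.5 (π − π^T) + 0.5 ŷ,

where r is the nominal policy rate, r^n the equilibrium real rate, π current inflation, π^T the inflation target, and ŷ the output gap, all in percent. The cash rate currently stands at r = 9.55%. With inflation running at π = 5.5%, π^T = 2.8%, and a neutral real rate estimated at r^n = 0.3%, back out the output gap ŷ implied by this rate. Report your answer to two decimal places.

0.5 ŷ = 9.55 − 0.3 − 2.8 − 1.5 × (5.5 − 2.8) = 2.4
ŷ = 2.4 / 0.5 = 4.80

4.80%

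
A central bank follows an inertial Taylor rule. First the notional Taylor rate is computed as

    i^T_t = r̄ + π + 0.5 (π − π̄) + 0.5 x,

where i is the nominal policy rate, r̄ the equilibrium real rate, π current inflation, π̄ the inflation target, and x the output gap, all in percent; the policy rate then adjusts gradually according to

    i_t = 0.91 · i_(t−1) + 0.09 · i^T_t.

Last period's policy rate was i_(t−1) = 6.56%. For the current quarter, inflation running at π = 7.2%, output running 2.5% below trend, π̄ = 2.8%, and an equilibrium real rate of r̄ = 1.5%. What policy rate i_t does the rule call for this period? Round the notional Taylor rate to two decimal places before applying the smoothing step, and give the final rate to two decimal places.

6.84%

Output 2.5% below potential → x = -2.5.
i^T_t = 1.5 + 7.2 + 0.5 × (7.2 − 2.8) + 0.5 × (-2.5)
   = 1.5 + 7.2 + 2.2 − 1.25 = 9.65
i_t = 0.91 × 6.56 + 0.09 × 9.65 = 5.9696 + 0.8685 = 6.84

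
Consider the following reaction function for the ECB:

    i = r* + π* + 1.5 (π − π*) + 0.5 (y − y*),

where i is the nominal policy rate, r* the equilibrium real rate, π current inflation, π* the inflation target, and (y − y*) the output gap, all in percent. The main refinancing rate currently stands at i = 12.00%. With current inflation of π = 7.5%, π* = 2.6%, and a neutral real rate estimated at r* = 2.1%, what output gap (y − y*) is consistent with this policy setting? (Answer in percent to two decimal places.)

-0.10%

0.5 (y − y*) = 12.00 − 2.1 − 2.6 − 1.5 × (7.5 − 2.6) = -0.05
(y − y*) = -0.05 / 0.5 = -0.10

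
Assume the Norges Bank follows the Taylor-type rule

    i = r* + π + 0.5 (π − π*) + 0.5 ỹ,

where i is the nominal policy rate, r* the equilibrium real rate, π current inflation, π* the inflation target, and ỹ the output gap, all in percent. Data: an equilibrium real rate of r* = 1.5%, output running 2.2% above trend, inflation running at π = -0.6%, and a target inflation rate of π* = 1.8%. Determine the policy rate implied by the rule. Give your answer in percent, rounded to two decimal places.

0.80%

Output 2.2% above potential → ỹ = 2.2.
i = 1.5 + (-0.6) + 0.5 × (-0.6 − 1.8) + 0.5 × 2.2
   = 1.5 − 0.6 − 1.2 + 1.1 = 0.80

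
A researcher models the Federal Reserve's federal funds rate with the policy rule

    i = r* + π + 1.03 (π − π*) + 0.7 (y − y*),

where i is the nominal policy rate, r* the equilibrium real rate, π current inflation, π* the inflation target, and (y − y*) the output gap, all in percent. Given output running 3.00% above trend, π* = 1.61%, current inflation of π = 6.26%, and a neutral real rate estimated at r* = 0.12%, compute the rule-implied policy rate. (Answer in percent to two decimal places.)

13.27%

Output 3.00% above potential → (y − y*) = 3.00.
i = 0.12 + 6.26 + 1.03 × (6.26 − 1.61) + 0.7 × 3.00
   = 0.12 + 6.26 + 4.7895 + 2.1 = 13.27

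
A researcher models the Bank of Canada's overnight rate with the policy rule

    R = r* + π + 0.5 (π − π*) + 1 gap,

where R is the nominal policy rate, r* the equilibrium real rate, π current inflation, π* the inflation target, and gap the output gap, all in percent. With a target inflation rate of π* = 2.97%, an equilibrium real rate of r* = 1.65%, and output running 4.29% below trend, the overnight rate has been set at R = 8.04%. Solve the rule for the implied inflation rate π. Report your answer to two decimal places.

Output 4.29% below potential → gap = -4.29.
Collecting π: R = r* + (1 + 0.5) π − 0.5 π* + 1 gap
1.5 π = 8.04 − 1.65 + 0.5 × 2.97 − 1 × (-4.29) = 12.165
π = 12.165 / 1.5 = 8.11

8.11%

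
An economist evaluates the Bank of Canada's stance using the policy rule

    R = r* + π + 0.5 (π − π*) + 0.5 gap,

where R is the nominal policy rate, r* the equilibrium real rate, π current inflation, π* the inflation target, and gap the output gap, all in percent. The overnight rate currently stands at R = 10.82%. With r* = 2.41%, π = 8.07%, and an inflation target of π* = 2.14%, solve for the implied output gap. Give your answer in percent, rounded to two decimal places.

-5.25%

0.5 gap = 10.82 − 2.41 − 8.07 − 0.5 × (8.07 − 2.14) = -2.625
gap = -2.625 / 0.5 = -5.25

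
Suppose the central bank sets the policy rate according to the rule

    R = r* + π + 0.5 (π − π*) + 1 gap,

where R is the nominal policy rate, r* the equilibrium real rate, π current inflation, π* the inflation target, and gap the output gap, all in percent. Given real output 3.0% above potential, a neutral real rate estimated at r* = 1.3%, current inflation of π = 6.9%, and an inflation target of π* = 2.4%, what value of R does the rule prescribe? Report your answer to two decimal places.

Output 3.0% above potential → gap = 3.0.
R = 1.3 + 6.9 + 0.5 × (6.9 − 2.4) + 1 × 3.0
   = 1.3 + 6.9 + 2.25 + 3 = 13.45

13.45%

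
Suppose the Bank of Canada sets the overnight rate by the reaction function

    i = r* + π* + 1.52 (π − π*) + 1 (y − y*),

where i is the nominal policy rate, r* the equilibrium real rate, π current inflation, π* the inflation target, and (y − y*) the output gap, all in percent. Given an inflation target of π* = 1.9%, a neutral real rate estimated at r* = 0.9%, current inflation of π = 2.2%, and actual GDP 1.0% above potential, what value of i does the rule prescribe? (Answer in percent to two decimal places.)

4.26%

Output 1.0% above potential → (y − y*) = 1.0.
i = 0.9 + 1.9 + 1.52 × (2.2 − 1.9) + 1 × 1.0
   = 0.9 + 1.9 + 0.456 + 1 = 4.26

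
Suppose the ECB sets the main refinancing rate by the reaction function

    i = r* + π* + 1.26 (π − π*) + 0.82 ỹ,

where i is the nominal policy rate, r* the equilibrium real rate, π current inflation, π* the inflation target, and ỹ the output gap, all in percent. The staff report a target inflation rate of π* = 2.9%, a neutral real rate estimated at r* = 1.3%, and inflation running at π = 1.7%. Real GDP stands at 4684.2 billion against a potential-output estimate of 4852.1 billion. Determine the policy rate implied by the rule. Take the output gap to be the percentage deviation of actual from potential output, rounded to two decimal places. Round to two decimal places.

Output gap = 100 × (4684.2 − 4852.1) / 4852.1 = -3.46%.
i = 1.30 + 2.90 + 1.26 × (1.70 − 2.90) + 0.82 × (-3.46)
   = 1.30 + 2.9 − 1.512 − 2.8372 = -0.15

-0.15%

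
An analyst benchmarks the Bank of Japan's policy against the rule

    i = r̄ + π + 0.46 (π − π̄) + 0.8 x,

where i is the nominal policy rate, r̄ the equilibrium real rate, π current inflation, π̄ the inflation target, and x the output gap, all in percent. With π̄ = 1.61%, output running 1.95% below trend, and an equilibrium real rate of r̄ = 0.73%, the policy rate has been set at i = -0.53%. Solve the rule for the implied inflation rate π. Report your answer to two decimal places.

Output 1.95% below potential → x = -1.95.
Collecting π: i = r̄ + (1 + 0.46) π − 0.46 π̄ + 0.8 x
1.46 π = -0.53 − 0.73 + 0.46 × 1.61 − 0.8 × (-1.95) = 1.0406
π = 1.0406 / 1.46 = 0.71

0.71%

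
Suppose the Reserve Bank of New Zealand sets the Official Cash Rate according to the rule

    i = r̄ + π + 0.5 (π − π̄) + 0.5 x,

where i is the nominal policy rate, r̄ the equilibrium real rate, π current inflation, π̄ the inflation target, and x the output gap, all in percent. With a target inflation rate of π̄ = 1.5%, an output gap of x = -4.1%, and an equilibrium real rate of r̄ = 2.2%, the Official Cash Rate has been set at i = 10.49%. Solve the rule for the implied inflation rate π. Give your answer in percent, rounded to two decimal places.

Collecting π: i = r̄ + (1 + 0.5) π − 0.5 π̄ + 0.5 x
1.5 π = 10.49 − 2.2 + 0.5 × 1.5 − 0.5 × (-4.1) = 11.09
π = 11.09 / 1.5 = 7.39

7.39%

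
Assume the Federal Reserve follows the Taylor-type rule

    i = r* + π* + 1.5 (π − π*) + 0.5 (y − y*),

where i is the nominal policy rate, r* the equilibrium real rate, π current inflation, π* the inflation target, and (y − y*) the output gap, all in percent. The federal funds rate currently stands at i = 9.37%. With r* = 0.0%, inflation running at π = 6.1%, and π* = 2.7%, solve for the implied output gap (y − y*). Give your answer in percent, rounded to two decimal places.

3.14%

0.5 (y − y*) = 9.37 − 0.0 − 2.7 − 1.5 × (6.1 − 2.7) = 1.57
(y − y*) = 1.57 / 0.5 = 3.14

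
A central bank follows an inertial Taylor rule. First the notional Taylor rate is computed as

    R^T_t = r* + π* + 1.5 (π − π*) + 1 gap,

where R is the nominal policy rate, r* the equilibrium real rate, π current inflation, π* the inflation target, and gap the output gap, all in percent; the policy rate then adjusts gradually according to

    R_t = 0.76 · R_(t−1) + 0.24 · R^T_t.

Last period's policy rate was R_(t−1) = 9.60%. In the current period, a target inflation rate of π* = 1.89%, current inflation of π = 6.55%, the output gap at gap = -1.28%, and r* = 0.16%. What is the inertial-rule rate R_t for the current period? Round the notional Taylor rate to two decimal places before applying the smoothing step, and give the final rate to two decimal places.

9.16%

R^T_t = 0.16 + 1.89 + 1.5 × (6.55 − 1.89) + 1 × (-1.28)
   = 0.16 + 1.89 + 6.99 − 1.28 = 7.76
R_t = 0.76 × 9.60 + 0.24 × 7.76 = 7.296 + 1.8624 = 9.16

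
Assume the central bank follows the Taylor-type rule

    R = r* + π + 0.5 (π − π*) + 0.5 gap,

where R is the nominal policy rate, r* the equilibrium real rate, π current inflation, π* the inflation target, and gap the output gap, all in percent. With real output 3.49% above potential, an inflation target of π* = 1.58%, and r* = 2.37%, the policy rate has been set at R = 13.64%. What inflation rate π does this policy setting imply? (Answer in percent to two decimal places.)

Output 3.49% above potential → gap = 3.49.
Collecting π: R = r* + (1 + 0.5) π − 0.5 π* + 0.5 gap
1.5 π = 13.64 − 2.37 + 0.5 × 1.58 − 0.5 × 3.49 = 10.315
π = 10.315 / 1.5 = 6.88

6.88%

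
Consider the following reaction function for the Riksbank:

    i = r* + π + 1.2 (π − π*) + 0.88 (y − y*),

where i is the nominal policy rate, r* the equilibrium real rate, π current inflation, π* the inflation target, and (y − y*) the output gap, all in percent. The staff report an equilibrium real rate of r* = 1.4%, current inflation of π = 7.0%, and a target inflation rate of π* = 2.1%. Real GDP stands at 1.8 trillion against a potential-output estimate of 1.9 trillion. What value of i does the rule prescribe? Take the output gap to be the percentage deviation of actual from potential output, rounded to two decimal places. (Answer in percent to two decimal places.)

9.65%

Output gap = 100 × (1.8 − 1.9) / 1.9 = -5.26%.
i = 1.40 + 7.00 + 1.2 × (7.00 − 2.10) + 0.88 × (-5.26)
   = 1.40 + 7 + 5.88 − 4.6288 = 9.65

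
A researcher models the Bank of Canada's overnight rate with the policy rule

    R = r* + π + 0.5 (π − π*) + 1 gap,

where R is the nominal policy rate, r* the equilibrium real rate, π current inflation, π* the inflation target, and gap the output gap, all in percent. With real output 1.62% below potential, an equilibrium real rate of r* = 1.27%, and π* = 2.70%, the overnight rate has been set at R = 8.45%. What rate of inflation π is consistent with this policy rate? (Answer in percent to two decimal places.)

6.77%

Output 1.62% below potential → gap = -1.62.
Collecting π: R = r* + (1 + 0.5) π − 0.5 π* + 1 gap
1.5 π = 8.45 − 1.27 + 0.5 × 2.70 − 1 × (-1.62) = 10.15
π = 10.15 / 1.5 = 6.77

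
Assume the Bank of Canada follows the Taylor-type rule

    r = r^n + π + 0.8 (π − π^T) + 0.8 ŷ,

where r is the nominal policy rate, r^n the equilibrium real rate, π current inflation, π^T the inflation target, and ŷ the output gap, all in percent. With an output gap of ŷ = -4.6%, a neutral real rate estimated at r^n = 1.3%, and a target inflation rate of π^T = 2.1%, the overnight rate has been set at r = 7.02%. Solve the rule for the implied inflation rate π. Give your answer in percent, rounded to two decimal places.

6.16%

Collecting π: r = r^n + (1 + 0.8) π − 0.8 π^T + 0.8 ŷ
1.8 π = 7.02 − 1.3 + 0.8 × 2.1 − 0.8 × (-4.6) = 11.08
π = 11.08 / 1.8 = 6.16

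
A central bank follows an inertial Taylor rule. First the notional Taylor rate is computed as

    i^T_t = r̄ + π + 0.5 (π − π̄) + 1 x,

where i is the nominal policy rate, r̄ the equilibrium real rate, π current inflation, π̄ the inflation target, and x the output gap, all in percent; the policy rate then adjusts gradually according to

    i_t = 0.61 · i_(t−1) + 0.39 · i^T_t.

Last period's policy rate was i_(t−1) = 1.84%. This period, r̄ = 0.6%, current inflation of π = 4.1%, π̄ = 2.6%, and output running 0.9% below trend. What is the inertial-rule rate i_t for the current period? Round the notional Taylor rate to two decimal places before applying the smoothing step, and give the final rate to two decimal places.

2.90%

Output 0.9% below potential → x = -0.9.
i^T_t = 0.6 + 4.1 + 0.5 × (4.1 − 2.6) + 1 × (-0.9)
   = 0.6 + 4.1 + 0.75 − 0.9 = 4.55
i_t = 0.61 × 1.84 + 0.39 × 4.55 = 1.1224 + 1.7745 = 2.90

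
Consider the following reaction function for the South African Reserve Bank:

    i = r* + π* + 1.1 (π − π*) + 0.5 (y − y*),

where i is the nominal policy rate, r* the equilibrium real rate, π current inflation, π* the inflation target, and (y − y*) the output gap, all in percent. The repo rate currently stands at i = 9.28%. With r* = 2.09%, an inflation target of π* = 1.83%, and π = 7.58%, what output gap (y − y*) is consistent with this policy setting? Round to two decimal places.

0.5 (y − y*) = 9.28 − 2.09 − 1.83 − 1.1 × (7.58 − 1.83) = -0.965
(y − y*) = -0.965 / 0.5 = -1.93

-1.93%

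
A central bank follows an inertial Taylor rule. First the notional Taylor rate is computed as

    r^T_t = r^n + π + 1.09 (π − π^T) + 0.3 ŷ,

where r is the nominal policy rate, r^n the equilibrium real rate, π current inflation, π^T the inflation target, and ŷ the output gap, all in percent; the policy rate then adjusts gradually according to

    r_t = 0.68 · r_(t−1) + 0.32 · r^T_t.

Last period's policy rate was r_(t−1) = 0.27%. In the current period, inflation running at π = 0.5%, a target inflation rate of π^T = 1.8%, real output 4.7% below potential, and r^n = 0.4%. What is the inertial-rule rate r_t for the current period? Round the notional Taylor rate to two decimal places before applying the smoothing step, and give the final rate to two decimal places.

Output 4.7% below potential → ŷ = -4.7.
r^T_t = 0.4 + 0.5 + 1.09 × (0.5 − 1.8) + 0.3 × (-4.7)
   = 0.4 + 0.5 − 1.417 − 1.41 = -1.93
r_t = 0.68 × 0.27 + 0.32 × (-1.93) = 0.1836 − 0.6176 = -0.43

-0.43%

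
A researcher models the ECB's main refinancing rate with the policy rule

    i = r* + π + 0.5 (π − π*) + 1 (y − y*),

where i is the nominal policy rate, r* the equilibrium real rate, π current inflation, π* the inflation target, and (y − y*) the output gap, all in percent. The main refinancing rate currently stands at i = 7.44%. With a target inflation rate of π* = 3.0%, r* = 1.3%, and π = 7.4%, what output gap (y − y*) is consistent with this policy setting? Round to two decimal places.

1 (y − y*) = 7.44 − 1.3 − 7.4 − 0.5 × (7.4 − 3.0) = -3.46
(y − y*) = -3.46 / 1 = -3.46

-3.46%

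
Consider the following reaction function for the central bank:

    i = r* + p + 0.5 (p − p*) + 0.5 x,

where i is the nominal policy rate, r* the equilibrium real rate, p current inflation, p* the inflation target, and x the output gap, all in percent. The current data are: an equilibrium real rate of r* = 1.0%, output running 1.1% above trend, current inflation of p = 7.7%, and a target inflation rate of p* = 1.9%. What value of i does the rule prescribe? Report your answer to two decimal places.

12.15%

Output 1.1% above potential → x = 1.1.
i = 1.0 + 7.7 + 0.5 × (7.7 − 1.9) + 0.5 × 1.1
   = 1.0 + 7.7 + 2.9 + 0.55 = 12.15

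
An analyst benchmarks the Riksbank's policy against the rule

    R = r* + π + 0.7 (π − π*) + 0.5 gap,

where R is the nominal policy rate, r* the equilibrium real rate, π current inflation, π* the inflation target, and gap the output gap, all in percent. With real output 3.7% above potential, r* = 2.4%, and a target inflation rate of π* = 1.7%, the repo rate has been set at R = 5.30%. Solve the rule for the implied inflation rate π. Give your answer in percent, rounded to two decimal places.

Output 3.7% above potential → gap = 3.7.
Collecting π: R = r* + (1 + 0.7) π − 0.7 π* + 0.5 gap
1.7 π = 5.30 − 2.4 + 0.7 × 1.7 − 0.5 × 3.7 = 2.24
π = 2.24 / 1.7 = 1.32

1.32%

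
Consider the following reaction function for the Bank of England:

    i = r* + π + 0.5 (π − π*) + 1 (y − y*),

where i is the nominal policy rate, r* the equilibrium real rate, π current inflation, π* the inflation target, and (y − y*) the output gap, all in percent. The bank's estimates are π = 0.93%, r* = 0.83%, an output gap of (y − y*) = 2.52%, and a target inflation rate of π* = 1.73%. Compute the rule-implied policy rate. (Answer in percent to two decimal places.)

i = 0.83 + 0.93 + 0.5 × (0.93 − 1.73) + 1 × 2.52
   = 0.83 + 0.93 − 0.4 + 2.52 = 3.88

3.88%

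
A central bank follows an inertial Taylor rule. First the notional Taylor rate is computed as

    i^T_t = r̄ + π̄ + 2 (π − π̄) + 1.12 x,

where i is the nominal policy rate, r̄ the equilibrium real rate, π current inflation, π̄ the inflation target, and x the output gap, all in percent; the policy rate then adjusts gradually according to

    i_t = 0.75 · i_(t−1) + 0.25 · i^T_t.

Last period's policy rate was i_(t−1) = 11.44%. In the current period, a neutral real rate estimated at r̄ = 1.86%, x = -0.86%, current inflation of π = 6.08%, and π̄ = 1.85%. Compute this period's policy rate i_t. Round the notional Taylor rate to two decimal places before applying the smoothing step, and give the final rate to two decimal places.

i^T_t = 1.86 + 1.85 + 2 × (6.08 − 1.85) + 1.12 × (-0.86)
   = 1.86 + 1.85 + 8.46 − 0.9632 = 11.21
i_t = 0.75 × 11.44 + 0.25 × 11.21 = 8.58 + 2.8025 = 11.38

11.38%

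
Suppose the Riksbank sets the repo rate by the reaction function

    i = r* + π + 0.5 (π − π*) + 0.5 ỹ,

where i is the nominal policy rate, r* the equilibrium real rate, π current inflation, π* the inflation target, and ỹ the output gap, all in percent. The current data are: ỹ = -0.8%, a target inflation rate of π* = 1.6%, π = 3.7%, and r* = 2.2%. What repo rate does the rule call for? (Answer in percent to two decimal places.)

i = 2.2 + 3.7 + 0.5 × (3.7 − 1.6) + 0.5 × (-0.8)
   = 2.2 + 3.7 + 1.05 − 0.4 = 6.55

6.55%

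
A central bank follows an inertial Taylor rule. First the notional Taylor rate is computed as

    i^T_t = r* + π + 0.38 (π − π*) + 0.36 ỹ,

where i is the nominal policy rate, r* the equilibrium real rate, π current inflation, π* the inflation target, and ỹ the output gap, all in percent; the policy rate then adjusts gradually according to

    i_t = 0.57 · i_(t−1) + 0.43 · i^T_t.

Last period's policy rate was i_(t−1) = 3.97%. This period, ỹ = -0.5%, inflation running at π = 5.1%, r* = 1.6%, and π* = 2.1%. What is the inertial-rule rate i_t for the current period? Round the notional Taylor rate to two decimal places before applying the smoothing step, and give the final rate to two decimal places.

5.56%

i^T_t = 1.6 + 5.1 + 0.38 × (5.1 − 2.1) + 0.36 × (-0.5)
   = 1.6 + 5.1 + 1.14 − 0.18 = 7.66
i_t = 0.57 × 3.97 + 0.43 × 7.66 = 2.2629 + 3.2938 = 5.56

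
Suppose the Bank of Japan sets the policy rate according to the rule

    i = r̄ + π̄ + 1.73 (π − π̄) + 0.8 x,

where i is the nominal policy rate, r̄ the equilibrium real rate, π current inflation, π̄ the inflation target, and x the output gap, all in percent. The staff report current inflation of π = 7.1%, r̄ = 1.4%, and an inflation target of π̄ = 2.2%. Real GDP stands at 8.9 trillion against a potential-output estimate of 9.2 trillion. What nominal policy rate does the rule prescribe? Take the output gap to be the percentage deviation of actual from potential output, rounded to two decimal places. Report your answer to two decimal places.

Output gap = 100 × (8.9 − 9.2) / 9.2 = -3.26%.
i = 1.40 + 2.20 + 1.73 × (7.10 − 2.20) + 0.8 × (-3.26)
   = 1.40 + 2.2 + 8.477 − 2.608 = 9.47

9.47%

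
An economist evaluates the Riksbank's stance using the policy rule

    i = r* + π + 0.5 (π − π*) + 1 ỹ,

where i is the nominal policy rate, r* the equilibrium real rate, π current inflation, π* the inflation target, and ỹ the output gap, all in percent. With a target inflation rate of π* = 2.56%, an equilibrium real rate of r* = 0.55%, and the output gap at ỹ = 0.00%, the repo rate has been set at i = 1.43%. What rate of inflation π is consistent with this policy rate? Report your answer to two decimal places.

1.44%

Collecting π: i = r* + (1 + 0.5) π − 0.5 π* + 1 ỹ
1.5 π = 1.43 − 0.55 + 0.5 × 2.56 − 1 × 0.00 = 2.16
π = 2.16 / 1.5 = 1.44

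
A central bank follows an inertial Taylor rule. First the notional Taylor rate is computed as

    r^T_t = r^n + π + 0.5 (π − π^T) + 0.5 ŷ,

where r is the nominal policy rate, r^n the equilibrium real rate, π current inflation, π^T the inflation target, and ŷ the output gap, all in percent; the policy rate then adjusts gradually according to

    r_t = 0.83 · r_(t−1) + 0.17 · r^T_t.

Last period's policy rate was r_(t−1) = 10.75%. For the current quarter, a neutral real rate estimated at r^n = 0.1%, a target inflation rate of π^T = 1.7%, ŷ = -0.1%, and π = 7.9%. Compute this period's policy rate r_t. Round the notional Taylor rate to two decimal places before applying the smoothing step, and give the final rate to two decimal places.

r^T_t = 0.1 + 7.9 + 0.5 × (7.9 − 1.7) + 0.5 × (-0.1)
   = 0.1 + 7.9 + 3.1 − 0.05 = 11.05
r_t = 0.83 × 10.75 + 0.17 × 11.05 = 8.9225 + 1.8785 = 10.80

10.80%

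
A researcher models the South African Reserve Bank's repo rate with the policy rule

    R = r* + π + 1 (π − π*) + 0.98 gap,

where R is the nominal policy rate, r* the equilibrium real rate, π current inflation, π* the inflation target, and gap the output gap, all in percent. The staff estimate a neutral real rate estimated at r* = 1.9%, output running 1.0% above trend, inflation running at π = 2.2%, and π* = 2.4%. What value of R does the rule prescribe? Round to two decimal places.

4.88%

Output 1.0% above potential → gap = 1.0.
R = 1.9 + 2.2 + 1 × (2.2 − 2.4) + 0.98 × 1.0
   = 1.9 + 2.2 − 0.2 + 0.98 = 4.88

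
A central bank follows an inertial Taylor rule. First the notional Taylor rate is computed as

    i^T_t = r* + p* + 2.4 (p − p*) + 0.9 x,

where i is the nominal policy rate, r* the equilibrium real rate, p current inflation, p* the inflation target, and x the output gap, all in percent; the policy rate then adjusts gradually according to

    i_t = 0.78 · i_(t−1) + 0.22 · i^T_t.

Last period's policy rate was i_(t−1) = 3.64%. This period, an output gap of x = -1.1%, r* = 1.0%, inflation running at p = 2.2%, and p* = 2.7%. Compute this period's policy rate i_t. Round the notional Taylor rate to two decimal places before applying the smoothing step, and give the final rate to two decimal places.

3.17%

i^T_t = 1.0 + 2.7 + 2.4 × (2.2 − 2.7) + 0.9 × (-1.1)
   = 1.0 + 2.7 − 1.2 − 0.99 = 1.51
i_t = 0.78 × 3.64 + 0.22 × 1.51 = 2.8392 + 0.3322 = 3.17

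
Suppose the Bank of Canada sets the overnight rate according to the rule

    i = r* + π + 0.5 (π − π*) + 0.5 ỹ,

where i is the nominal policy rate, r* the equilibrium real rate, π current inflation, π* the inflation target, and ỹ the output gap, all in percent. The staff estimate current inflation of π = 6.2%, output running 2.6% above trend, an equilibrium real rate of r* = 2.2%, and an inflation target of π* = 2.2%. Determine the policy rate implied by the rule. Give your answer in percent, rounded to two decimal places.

11.70%

Output 2.6% above potential → ỹ = 2.6.
i = 2.2 + 6.2 + 0.5 × (6.2 − 2.2) + 0.5 × 2.6
   = 2.2 + 6.2 + 2 + 1.3 = 11.70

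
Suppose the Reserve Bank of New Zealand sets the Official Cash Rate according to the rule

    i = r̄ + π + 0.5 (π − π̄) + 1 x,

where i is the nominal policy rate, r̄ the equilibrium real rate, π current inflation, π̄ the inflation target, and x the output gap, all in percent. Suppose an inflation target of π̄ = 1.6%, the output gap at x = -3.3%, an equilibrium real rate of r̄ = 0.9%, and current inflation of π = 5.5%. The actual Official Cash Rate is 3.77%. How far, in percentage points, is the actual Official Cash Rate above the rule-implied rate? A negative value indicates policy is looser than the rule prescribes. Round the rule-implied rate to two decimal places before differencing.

i = 0.9 + 5.5 + 0.5 × (5.5 − 1.6) + 1 × (-3.3)
   = 0.9 + 5.5 + 1.95 − 3.3 = 5.05
Deviation = 3.77 − 5.05 = -1.28 pp.

-1.28 pp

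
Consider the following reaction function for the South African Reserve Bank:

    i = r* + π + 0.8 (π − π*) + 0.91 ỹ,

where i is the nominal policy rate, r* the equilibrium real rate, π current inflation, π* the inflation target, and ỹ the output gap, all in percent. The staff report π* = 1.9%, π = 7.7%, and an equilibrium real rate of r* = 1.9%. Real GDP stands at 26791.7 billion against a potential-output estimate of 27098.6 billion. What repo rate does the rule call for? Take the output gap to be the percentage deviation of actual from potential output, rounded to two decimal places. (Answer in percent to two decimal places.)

Output gap = 100 × (26791.7 − 27098.6) / 27098.6 = -1.13%.
i = 1.90 + 7.70 + 0.8 × (7.70 − 1.90) + 0.91 × (-1.13)
   = 1.90 + 7.7 + 4.64 − 1.0283 = 13.21

13.21%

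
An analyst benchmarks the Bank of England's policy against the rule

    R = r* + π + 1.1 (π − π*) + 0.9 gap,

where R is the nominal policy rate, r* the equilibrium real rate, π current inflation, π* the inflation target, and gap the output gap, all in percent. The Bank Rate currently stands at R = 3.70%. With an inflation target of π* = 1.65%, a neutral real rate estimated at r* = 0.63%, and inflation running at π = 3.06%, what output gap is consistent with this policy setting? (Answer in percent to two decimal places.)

-1.71%

0.9 gap = 3.70 − 0.63 − 3.06 − 1.1 × (3.06 − 1.65) = -1.541
gap = -1.541 / 0.9 = -1.71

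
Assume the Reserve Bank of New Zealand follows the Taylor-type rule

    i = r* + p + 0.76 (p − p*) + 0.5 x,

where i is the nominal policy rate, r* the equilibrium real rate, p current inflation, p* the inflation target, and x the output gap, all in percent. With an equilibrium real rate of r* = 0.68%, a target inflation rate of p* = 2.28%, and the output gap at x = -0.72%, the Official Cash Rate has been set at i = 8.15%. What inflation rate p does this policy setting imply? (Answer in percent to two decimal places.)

5.43%

Collecting p: i = r* + (1 + 0.76) p − 0.76 p* + 0.5 x
1.76 p = 8.15 − 0.68 + 0.76 × 2.28 − 0.5 × (-0.72) = 9.5628
p = 9.5628 / 1.76 = 5.43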